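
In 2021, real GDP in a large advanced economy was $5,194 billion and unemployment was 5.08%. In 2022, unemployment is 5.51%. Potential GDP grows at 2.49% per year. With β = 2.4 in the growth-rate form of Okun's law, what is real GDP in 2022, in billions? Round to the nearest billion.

$5,270 billion

Δu = 5.51 - 5.08 = 0.43 points.
Okun's law (growth form): g_Y = g_Y* - β × Δu = 2.49 - 2.4 × (0.43) = 2.49 - 1.032 = 1.458%.
Real GDP in the next year = 5194 × (1 + 1.458/100) = 5194 × 1.01458 ≈ 5270 billion.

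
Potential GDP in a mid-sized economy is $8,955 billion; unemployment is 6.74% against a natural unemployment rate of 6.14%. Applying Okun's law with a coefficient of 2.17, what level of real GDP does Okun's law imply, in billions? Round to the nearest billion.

Unemployment gap = 6.74 - 6.14 = 0.6 points, so the output gap is -2.17 × 0.6 = -1.302%.
Actual GDP = 8955 × (1 - 1.302/100) = 8955 × 0.98698 ≈ 8838 billion.

$8,838 billion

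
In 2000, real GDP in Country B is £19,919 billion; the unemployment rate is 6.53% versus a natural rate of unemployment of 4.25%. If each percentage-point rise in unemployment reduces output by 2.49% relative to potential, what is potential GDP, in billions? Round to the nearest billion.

Unemployment gap = 6.53 - 4.25 = 2.28 points, so output gap = -2.49 × 2.28 = -5.6772%.
Since Y = Y* × (1 + gap/100), Y* = 19919/0.943228 ≈ 21118 billion.

£21,118 billion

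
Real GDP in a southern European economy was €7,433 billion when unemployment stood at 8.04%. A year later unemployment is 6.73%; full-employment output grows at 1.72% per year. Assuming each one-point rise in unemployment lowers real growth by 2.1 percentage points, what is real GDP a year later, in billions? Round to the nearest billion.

€7,765 billion

Δu = 6.73 - 8.04 = -1.31 points.
Okun's law (growth form): g_Y = g_Y* - β × Δu = 1.72 - 2.1 × (-1.31) = 1.72 + 2.751 = 4.471%.
Real GDP in the next year = 7433 × (1 + 4.471/100) = 7433 × 1.04471 ≈ 7765 billion.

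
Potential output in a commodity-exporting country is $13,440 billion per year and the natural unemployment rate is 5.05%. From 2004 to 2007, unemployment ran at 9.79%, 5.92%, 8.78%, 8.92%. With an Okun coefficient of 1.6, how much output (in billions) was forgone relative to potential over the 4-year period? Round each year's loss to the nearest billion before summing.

$2,840 billion

Year 2004: gap = -1.6 × (9.79 - 5.05) = -7.584%, loss ≈ 13440 × 7.584/100 ≈ 1019.
Year 2005: gap = -1.6 × (5.92 - 5.05) = -1.392%, loss ≈ 13440 × 1.392/100 ≈ 187.
Year 2006: gap = -1.6 × (8.78 - 5.05) = -5.968%, loss ≈ 13440 × 5.968/100 ≈ 802.
Year 2007: gap = -1.6 × (8.92 - 5.05) = -6.192%, loss ≈ 13440 × 6.192/100 ≈ 832.
Total lost output = 1019 + 187 + 802 + 832 = 2840 billion.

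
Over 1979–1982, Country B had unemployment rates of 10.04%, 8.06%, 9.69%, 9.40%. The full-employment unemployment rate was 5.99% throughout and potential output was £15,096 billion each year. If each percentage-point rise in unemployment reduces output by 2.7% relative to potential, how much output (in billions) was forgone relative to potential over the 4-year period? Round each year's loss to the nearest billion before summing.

£5,393 billion

Year 1979: gap = -2.7 × (10.04 - 5.99) = -10.935%, loss ≈ 15096 × 10.935/100 ≈ 1651.
Year 1980: gap = -2.7 × (8.06 - 5.99) = -5.589%, loss ≈ 15096 × 5.589/100 ≈ 844.
Year 1981: gap = -2.7 × (9.69 - 5.99) = -9.99%, loss ≈ 15096 × 9.99/100 ≈ 1508.
Year 1982: gap = -2.7 × (9.4 - 5.99) = -9.207%, loss ≈ 15096 × 9.207/100 ≈ 1390.
Total lost output = 1651 + 844 + 1508 + 1390 = 5393 billion.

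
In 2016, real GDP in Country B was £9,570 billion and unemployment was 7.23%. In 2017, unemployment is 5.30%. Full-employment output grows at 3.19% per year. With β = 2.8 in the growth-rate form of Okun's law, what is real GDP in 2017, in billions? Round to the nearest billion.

£10,392 billion

Δu = 5.3 - 7.23 = -1.93 points.
Okun's law (growth form): g_Y = g_Y* - β × Δu = 3.19 - 2.8 × (-1.93) = 3.19 + 5.404 = 8.594%.
Real GDP in the next year = 9570 × (1 + 8.594/100) = 9570 × 1.08594 ≈ 10392 billion.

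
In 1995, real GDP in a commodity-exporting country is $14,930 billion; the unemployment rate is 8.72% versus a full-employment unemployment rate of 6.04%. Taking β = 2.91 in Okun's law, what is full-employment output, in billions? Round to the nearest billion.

Unemployment gap = 8.72 - 6.04 = 2.68 points, so output gap = -2.91 × 2.68 = -7.7988%.
Since Y = Y* × (1 + gap/100), Y* = 14930/0.922012 ≈ 16193 billion.

$16,193 billion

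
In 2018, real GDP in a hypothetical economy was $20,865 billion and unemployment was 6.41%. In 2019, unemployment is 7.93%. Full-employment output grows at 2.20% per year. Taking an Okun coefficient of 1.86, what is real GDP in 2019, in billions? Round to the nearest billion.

$20,734 billion

Δu = 7.93 - 6.41 = 1.52 points.
Okun's law (growth form): g_Y = g_Y* - β × Δu = 2.20 - 1.86 × (1.52) = 2.2 - 2.8272 = -0.6272%.
Real GDP in the next year = 20865 × (1 - 0.6272/100) = 20865 × 0.993728 ≈ 20734 billion.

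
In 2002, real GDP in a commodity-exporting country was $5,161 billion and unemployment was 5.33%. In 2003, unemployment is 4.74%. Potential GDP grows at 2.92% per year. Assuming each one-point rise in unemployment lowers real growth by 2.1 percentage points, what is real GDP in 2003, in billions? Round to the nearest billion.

Δu = 4.74 - 5.33 = -0.59 points.
Okun's law (growth form): g_Y = g_Y* - β × Δu = 2.92 - 2.1 × (-0.59) = 2.92 + 1.239 = 4.159%.
Real GDP in the next year = 5161 × (1 + 4.159/100) = 5161 × 1.04159 ≈ 5376 billion.

$5,376 billion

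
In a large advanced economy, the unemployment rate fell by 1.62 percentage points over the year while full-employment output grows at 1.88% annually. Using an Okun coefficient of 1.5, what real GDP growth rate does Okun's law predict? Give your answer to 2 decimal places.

4.31%

Growth-rate Okun's law: g_Y = g_Y* - β × Δu.
g_Y = 1.88 - 1.5 × (-1.62) = 1.88 + 2.43 = 4.31%, i.e. 4.31% to 2 d.p.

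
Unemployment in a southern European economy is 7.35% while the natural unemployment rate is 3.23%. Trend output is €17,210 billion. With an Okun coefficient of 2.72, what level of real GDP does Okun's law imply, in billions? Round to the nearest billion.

€15,281 billion

Unemployment gap = 7.35 - 3.23 = 4.12 points, so the output gap is -2.72 × 4.12 = -11.2064%.
Actual GDP = 17210 × (1 - 11.2064/100) = 17210 × 0.887936 ≈ 15281 billion.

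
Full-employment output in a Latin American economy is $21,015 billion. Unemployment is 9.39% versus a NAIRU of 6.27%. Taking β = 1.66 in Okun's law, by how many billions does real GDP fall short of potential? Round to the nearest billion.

$1,088 billion

Output gap = -1.66 × (9.39 - 6.27) = -1.66 × 3.12 = -5.1792%.
Actual GDP ≈ 21015 × 0.948208 ≈ 19927 billion, so the shortfall is 21015 - 19927 = 1088 billion.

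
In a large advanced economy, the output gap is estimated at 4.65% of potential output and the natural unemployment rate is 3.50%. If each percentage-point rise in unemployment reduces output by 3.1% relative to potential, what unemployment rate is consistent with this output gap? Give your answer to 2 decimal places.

From Okun's law, u - u* = -(output gap)/β = -(4.65)/3.1 = -1.5 points.
So u = 3.5 - 1.5 = 2.00%.

2.00%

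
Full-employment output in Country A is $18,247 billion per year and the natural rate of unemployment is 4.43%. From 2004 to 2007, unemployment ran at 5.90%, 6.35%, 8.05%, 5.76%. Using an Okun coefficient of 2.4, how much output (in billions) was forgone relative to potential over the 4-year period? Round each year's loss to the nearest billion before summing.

Year 2004: gap = -2.4 × (5.9 - 4.43) = -3.528%, loss ≈ 18247 × 3.528/100 ≈ 644.
Year 2005: gap = -2.4 × (6.35 - 4.43) = -4.608%, loss ≈ 18247 × 4.608/100 ≈ 841.
Year 2006: gap = -2.4 × (8.05 - 4.43) = -8.688%, loss ≈ 18247 × 8.688/100 ≈ 1585.
Year 2007: gap = -2.4 × (5.76 - 4.43) = -3.192%, loss ≈ 18247 × 3.192/100 ≈ 582.
Total lost output = 644 + 841 + 1585 + 582 = 3652 billion.

$3,652 billion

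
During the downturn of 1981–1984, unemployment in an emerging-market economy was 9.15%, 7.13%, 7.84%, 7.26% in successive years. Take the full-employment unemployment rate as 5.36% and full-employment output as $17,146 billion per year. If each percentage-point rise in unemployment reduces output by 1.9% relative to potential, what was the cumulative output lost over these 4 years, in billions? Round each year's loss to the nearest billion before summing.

Year 1981: gap = -1.9 × (9.15 - 5.36) = -7.201%, loss ≈ 17146 × 7.201/100 ≈ 1235.
Year 1982: gap = -1.9 × (7.13 - 5.36) = -3.363%, loss ≈ 17146 × 3.363/100 ≈ 577.
Year 1983: gap = -1.9 × (7.84 - 5.36) = -4.712%, loss ≈ 17146 × 4.712/100 ≈ 808.
Year 1984: gap = -1.9 × (7.26 - 5.36) = -3.61%, loss ≈ 17146 × 3.61/100 ≈ 619.
Total lost output = 1235 + 577 + 808 + 619 = 3239 billion.

$3,239 billion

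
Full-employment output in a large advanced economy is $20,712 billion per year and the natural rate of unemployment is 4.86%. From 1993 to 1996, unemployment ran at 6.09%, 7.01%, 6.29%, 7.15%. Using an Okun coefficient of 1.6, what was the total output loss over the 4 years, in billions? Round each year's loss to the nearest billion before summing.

Year 1993: gap = -1.6 × (6.09 - 4.86) = -1.968%, loss ≈ 20712 × 1.968/100 ≈ 408.
Year 1994: gap = -1.6 × (7.01 - 4.86) = -3.44%, loss ≈ 20712 × 3.44/100 ≈ 712.
Year 1995: gap = -1.6 × (6.29 - 4.86) = -2.288%, loss ≈ 20712 × 2.288/100 ≈ 474.
Year 1996: gap = -1.6 × (7.15 - 4.86) = -3.664%, loss ≈ 20712 × 3.664/100 ≈ 759.
Total lost output = 408 + 712 + 474 + 759 = 2353 billion.

$2,353 billion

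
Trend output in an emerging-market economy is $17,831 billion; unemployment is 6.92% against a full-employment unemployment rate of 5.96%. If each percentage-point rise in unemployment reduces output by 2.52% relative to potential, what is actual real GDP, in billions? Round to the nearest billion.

Unemployment gap = 6.92 - 5.96 = 0.96 points, so the output gap is -2.52 × 0.96 = -2.4192%.
Actual GDP = 17831 × (1 - 2.4192/100) = 17831 × 0.975808 ≈ 17400 billion.

$17,400 billion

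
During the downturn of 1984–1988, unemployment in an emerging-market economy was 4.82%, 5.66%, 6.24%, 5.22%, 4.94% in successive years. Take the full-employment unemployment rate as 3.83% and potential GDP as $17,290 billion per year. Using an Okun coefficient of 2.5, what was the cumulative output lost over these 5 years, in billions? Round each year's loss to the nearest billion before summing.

$3,342 billion

Year 1984: gap = -2.5 × (4.82 - 3.83) = -2.475%, loss ≈ 17290 × 2.475/100 ≈ 428.
Year 1985: gap = -2.5 × (5.66 - 3.83) = -4.575%, loss ≈ 17290 × 4.575/100 ≈ 791.
Year 1986: gap = -2.5 × (6.24 - 3.83) = -6.025%, loss ≈ 17290 × 6.025/100 ≈ 1042.
Year 1987: gap = -2.5 × (5.22 - 3.83) = -3.475%, loss ≈ 17290 × 3.475/100 ≈ 601.
Year 1988: gap = -2.5 × (4.94 - 3.83) = -2.775%, loss ≈ 17290 × 2.775/100 ≈ 480.
Total lost output = 428 + 791 + 1042 + 601 + 480 = 3342 billion.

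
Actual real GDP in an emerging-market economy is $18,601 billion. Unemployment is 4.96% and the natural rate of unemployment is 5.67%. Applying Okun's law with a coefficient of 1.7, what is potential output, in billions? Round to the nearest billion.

Unemployment gap = 4.96 - 5.67 = -0.71 points, so output gap = -1.7 × (-0.71) = 1.207%.
Since Y = Y* × (1 + gap/100), Y* = 18601/1.01207 ≈ 18379 billion.

$18,379 billion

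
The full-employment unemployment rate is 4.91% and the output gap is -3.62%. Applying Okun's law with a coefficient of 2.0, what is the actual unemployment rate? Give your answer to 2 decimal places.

From Okun's law, u - u* = -(output gap)/β = -(-3.62)/2.0 = 1.81 points.
So u = 4.91 + 1.81 = 6.72%.

6.72%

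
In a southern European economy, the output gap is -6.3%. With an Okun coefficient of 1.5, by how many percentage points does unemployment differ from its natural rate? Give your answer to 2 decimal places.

Okun's law: output gap = -β × (u - u*), so u - u* = -(output gap)/β.
u - u* = -(-6.3)/1.5 = 4.2 percentage points.

4.20 percentage points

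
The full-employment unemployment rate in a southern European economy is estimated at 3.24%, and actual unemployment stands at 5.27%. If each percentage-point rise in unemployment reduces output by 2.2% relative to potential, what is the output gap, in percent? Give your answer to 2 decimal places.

The unemployment gap is 5.27 - 3.24 = 2.03 percentage points.
Okun's law gives an output gap of -2.2 × 2.03 = -4.466%, i.e. 4.47% below potential.

-4.47%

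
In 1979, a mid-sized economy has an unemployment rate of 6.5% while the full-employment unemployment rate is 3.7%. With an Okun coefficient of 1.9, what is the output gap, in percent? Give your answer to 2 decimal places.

-5.32%

The unemployment gap is 6.5 - 3.7 = 2.8 percentage points.
Okun's law gives an output gap of -1.9 × 2.8 = -5.32%, i.e. 5.32% below potential.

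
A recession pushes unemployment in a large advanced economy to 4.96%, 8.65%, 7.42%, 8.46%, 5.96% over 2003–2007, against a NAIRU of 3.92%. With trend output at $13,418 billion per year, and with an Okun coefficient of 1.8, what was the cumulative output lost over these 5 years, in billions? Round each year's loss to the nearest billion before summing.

Year 2003: gap = -1.8 × (4.96 - 3.92) = -1.872%, loss ≈ 13418 × 1.872/100 ≈ 251.
Year 2004: gap = -1.8 × (8.65 - 3.92) = -8.514%, loss ≈ 13418 × 8.514/100 ≈ 1142.
Year 2005: gap = -1.8 × (7.42 - 3.92) = -6.3%, loss ≈ 13418 × 6.3/100 ≈ 845.
Year 2006: gap = -1.8 × (8.46 - 3.92) = -8.172%, loss ≈ 13418 × 8.172/100 ≈ 1097.
Year 2007: gap = -1.8 × (5.96 - 3.92) = -3.672%, loss ≈ 13418 × 3.672/100 ≈ 493.
Total lost output = 251 + 1142 + 845 + 1097 + 493 = 3828 billion.

$3,828 billion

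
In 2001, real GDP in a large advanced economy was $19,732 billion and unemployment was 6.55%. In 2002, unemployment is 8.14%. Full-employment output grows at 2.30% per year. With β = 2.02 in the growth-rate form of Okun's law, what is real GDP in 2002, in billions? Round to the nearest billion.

Δu = 8.14 - 6.55 = 1.59 points.
Okun's law (growth form): g_Y = g_Y* - β × Δu = 2.30 - 2.02 × (1.59) = 2.3 - 3.2118 = -0.9118%.
Real GDP in the next year = 19732 × (1 - 0.9118/100) = 19732 × 0.990882 ≈ 19552 billion.

$19,552 billion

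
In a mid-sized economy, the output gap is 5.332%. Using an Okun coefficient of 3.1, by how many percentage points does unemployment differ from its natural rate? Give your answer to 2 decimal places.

Okun's law: output gap = -β × (u - u*), so u - u* = -(output gap)/β.
u - u* = -(5.332)/3.1 = -1.72 percentage points.

-1.72 percentage points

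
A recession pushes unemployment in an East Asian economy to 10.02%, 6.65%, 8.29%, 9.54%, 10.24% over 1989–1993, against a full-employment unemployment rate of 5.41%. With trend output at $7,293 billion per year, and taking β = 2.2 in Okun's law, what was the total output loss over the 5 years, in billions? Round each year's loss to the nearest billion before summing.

Year 1989: gap = -2.2 × (10.02 - 5.41) = -10.142%, loss ≈ 7293 × 10.142/100 ≈ 740.
Year 1990: gap = -2.2 × (6.65 - 5.41) = -2.728%, loss ≈ 7293 × 2.728/100 ≈ 199.
Year 1991: gap = -2.2 × (8.29 - 5.41) = -6.336%, loss ≈ 7293 × 6.336/100 ≈ 462.
Year 1992: gap = -2.2 × (9.54 - 5.41) = -9.086%, loss ≈ 7293 × 9.086/100 ≈ 663.
Year 1993: gap = -2.2 × (10.24 - 5.41) = -10.626%, loss ≈ 7293 × 10.626/100 ≈ 775.
Total lost output = 740 + 199 + 462 + 663 + 775 = 2839 billion.

$2,839 billion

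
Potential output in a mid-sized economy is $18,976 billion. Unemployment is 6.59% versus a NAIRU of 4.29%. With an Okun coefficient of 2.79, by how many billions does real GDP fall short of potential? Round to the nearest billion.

Output gap = -2.79 × (6.59 - 4.29) = -2.79 × 2.3 = -6.417%.
Actual GDP ≈ 18976 × 0.93583 ≈ 17758 billion, so the shortfall is 18976 - 17758 = 1218 billion.

$1,218 billion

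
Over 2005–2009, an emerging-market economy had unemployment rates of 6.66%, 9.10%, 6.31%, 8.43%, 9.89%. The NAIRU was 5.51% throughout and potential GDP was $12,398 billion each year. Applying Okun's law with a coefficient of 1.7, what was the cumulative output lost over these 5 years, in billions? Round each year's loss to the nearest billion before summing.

Year 2005: gap = -1.7 × (6.66 - 5.51) = -1.955%, loss ≈ 12398 × 1.955/100 ≈ 242.
Year 2006: gap = -1.7 × (9.1 - 5.51) = -6.103%, loss ≈ 12398 × 6.103/100 ≈ 757.
Year 2007: gap = -1.7 × (6.31 - 5.51) = -1.36%, loss ≈ 12398 × 1.36/100 ≈ 169.
Year 2008: gap = -1.7 × (8.43 - 5.51) = -4.964%, loss ≈ 12398 × 4.964/100 ≈ 615.
Year 2009: gap = -1.7 × (9.89 - 5.51) = -7.446%, loss ≈ 12398 × 7.446/100 ≈ 923.
Total lost output = 242 + 757 + 169 + 615 + 923 = 2706 billion.

$2,706 billion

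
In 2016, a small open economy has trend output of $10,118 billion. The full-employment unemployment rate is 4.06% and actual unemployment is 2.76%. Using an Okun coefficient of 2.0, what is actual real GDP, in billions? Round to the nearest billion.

Unemployment gap = 2.76 - 4.06 = -1.3 points, so the output gap is -2 × (-1.3) = 2.6%.
Actual GDP = 10118 × (1 + 2.6/100) = 10118 × 1.026 ≈ 10381 billion.

$10,381 billion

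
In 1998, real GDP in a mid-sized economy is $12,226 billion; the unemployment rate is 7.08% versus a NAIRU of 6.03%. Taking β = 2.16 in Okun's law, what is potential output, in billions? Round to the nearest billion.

$12,510 billion

Unemployment gap = 7.08 - 6.03 = 1.05 points, so output gap = -2.16 × 1.05 = -2.268%.
Since Y = Y* × (1 + gap/100), Y* = 12226/0.97732 ≈ 12510 billion.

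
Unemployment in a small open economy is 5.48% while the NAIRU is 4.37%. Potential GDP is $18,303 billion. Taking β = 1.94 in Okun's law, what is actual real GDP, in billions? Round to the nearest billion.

$17,909 billion

Unemployment gap = 5.48 - 4.37 = 1.11 points, so the output gap is -1.94 × 1.11 = -2.1534%.
Actual GDP = 18303 × (1 - 2.1534/100) = 18303 × 0.978466 ≈ 17909 billion.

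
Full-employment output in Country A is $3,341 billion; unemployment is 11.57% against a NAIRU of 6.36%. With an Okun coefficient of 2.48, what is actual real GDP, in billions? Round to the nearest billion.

Unemployment gap = 11.57 - 6.36 = 5.21 points, so the output gap is -2.48 × 5.21 = -12.9208%.
Actual GDP = 3341 × (1 - 12.9208/100) = 3341 × 0.870792 ≈ 2909 billion.

$2,909 billion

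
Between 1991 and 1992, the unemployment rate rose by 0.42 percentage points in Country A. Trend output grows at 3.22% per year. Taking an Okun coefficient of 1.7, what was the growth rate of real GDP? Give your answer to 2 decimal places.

Growth-rate Okun's law: g_Y = g_Y* - β × Δu.
g_Y = 3.22 - 1.7 × (0.42) = 3.22 - 0.714 = 2.506%, i.e. 2.51% to 2 d.p.

2.51%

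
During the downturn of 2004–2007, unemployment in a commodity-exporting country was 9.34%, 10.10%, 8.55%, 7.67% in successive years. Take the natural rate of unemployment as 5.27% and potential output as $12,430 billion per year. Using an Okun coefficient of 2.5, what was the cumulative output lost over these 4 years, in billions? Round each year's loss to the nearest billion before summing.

Year 2004: gap = -2.5 × (9.34 - 5.27) = -10.175%, loss ≈ 12430 × 10.175/100 ≈ 1265.
Year 2005: gap = -2.5 × (10.1 - 5.27) = -12.075%, loss ≈ 12430 × 12.075/100 ≈ 1501.
Year 2006: gap = -2.5 × (8.55 - 5.27) = -8.2%, loss ≈ 12430 × 8.2/100 ≈ 1019.
Year 2007: gap = -2.5 × (7.67 - 5.27) = -6%, loss ≈ 12430 × 6/100 ≈ 746.
Total lost output = 1265 + 1501 + 1019 + 746 = 4531 billion.

$4,531 billion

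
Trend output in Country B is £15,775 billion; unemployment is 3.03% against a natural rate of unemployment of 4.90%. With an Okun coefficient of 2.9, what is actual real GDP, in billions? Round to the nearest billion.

£16,630 billion

Unemployment gap = 3.03 - 4.9 = -1.87 points, so the output gap is -2.9 × (-1.87) = 5.423%.
Actual GDP = 15775 × (1 + 5.423/100) = 15775 × 1.05423 ≈ 16630 billion.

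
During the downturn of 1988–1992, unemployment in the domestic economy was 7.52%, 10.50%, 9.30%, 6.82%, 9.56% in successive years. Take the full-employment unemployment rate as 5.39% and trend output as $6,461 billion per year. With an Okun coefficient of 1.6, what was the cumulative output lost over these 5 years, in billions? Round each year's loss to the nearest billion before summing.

$1,731 billion

Year 1988: gap = -1.6 × (7.52 - 5.39) = -3.408%, loss ≈ 6461 × 3.408/100 ≈ 220.
Year 1989: gap = -1.6 × (10.5 - 5.39) = -8.176%, loss ≈ 6461 × 8.176/100 ≈ 528.
Year 1990: gap = -1.6 × (9.3 - 5.39) = -6.256%, loss ≈ 6461 × 6.256/100 ≈ 404.
Year 1991: gap = -1.6 × (6.82 - 5.39) = -2.288%, loss ≈ 6461 × 2.288/100 ≈ 148.
Year 1992: gap = -1.6 × (9.56 - 5.39) = -6.672%, loss ≈ 6461 × 6.672/100 ≈ 431.
Total lost output = 220 + 528 + 404 + 148 + 431 = 1731 billion.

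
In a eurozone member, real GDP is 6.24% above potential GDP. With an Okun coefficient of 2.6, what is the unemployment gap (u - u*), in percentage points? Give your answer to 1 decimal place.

Okun's law: output gap = -β × (u - u*), so u - u* = -(output gap)/β.
u - u* = -(6.24)/2.6 = -2.4 percentage points.

-2.4 percentage points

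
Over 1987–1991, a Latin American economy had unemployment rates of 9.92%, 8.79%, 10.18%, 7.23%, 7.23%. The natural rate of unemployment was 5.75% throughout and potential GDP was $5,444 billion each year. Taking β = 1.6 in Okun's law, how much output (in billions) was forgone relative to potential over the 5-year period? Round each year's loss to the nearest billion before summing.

Year 1987: gap = -1.6 × (9.92 - 5.75) = -6.672%, loss ≈ 5444 × 6.672/100 ≈ 363.
Year 1988: gap = -1.6 × (8.79 - 5.75) = -4.864%, loss ≈ 5444 × 4.864/100 ≈ 265.
Year 1989: gap = -1.6 × (10.18 - 5.75) = -7.088%, loss ≈ 5444 × 7.088/100 ≈ 386.
Year 1990: gap = -1.6 × (7.23 - 5.75) = -2.368%, loss ≈ 5444 × 2.368/100 ≈ 129.
Year 1991: gap = -1.6 × (7.23 - 5.75) = -2.368%, loss ≈ 5444 × 2.368/100 ≈ 129.
Total lost output = 363 + 265 + 386 + 129 + 129 = 1272 billion.

$1,272 billion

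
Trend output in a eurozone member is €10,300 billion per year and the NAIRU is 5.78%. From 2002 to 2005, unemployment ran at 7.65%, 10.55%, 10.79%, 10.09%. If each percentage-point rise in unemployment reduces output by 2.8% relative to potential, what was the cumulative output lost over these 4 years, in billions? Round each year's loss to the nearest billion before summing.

€4,603 billion

Year 2002: gap = -2.8 × (7.65 - 5.78) = -5.236%, loss ≈ 10300 × 5.236/100 ≈ 539.
Year 2003: gap = -2.8 × (10.55 - 5.78) = -13.356%, loss ≈ 10300 × 13.356/100 ≈ 1376.
Year 2004: gap = -2.8 × (10.79 - 5.78) = -14.028%, loss ≈ 10300 × 14.028/100 ≈ 1445.
Year 2005: gap = -2.8 × (10.09 - 5.78) = -12.068%, loss ≈ 10300 × 12.068/100 ≈ 1243.
Total lost output = 539 + 1376 + 1445 + 1243 = 4603 billion.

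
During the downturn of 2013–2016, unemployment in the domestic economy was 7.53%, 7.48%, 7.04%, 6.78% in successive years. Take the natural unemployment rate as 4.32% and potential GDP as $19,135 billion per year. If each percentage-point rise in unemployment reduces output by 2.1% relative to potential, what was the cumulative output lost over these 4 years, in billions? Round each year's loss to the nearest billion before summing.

Year 2013: gap = -2.1 × (7.53 - 4.32) = -6.741%, loss ≈ 19135 × 6.741/100 ≈ 1290.
Year 2014: gap = -2.1 × (7.48 - 4.32) = -6.636%, loss ≈ 19135 × 6.636/100 ≈ 1270.
Year 2015: gap = -2.1 × (7.04 - 4.32) = -5.712%, loss ≈ 19135 × 5.712/100 ≈ 1093.
Year 2016: gap = -2.1 × (6.78 - 4.32) = -5.166%, loss ≈ 19135 × 5.166/100 ≈ 989.
Total lost output = 1290 + 1270 + 1093 + 989 = 4642 billion.

$4,642 billion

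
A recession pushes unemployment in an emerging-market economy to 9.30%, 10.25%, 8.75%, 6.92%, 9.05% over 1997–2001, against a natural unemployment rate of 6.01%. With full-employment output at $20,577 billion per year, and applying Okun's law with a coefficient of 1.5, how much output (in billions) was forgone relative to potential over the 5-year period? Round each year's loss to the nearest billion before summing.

$4,389 billion

Year 1997: gap = -1.5 × (9.3 - 6.01) = -4.935%, loss ≈ 20577 × 4.935/100 ≈ 1015.
Year 1998: gap = -1.5 × (10.25 - 6.01) = -6.36%, loss ≈ 20577 × 6.36/100 ≈ 1309.
Year 1999: gap = -1.5 × (8.75 - 6.01) = -4.11%, loss ≈ 20577 × 4.11/100 ≈ 846.
Year 2000: gap = -1.5 × (6.92 - 6.01) = -1.365%, loss ≈ 20577 × 1.365/100 ≈ 281.
Year 2001: gap = -1.5 × (9.05 - 6.01) = -4.56%, loss ≈ 20577 × 4.56/100 ≈ 938.
Total lost output = 1015 + 1309 + 846 + 281 + 938 = 4389 billion.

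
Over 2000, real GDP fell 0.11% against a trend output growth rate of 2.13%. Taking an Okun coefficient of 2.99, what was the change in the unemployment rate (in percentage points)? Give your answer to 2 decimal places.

0.75 percentage points

Growth-rate Okun's law: g_Y = g_Y* - β × Δu, so Δu = (g_Y* - g_Y)/β.
Δu = (2.13 + 0.11)/2.99 = 2.24/2.99 = 0.75 percentage points.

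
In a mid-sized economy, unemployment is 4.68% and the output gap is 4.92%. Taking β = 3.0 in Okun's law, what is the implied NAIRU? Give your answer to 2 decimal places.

From Okun's law, u - u* = -(output gap)/β = -(4.92)/3.0 = -1.64 points.
So u* = 4.68 + 1.64 = 6.32%.

6.32%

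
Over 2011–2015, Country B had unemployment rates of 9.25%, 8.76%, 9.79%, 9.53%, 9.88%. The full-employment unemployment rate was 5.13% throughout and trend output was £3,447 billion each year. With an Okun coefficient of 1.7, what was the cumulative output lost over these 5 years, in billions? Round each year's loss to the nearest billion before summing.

Year 2011: gap = -1.7 × (9.25 - 5.13) = -7.004%, loss ≈ 3447 × 7.004/100 ≈ 241.
Year 2012: gap = -1.7 × (8.76 - 5.13) = -6.171%, loss ≈ 3447 × 6.171/100 ≈ 213.
Year 2013: gap = -1.7 × (9.79 - 5.13) = -7.922%, loss ≈ 3447 × 7.922/100 ≈ 273.
Year 2014: gap = -1.7 × (9.53 - 5.13) = -7.48%, loss ≈ 3447 × 7.48/100 ≈ 258.
Year 2015: gap = -1.7 × (9.88 - 5.13) = -8.075%, loss ≈ 3447 × 8.075/100 ≈ 278.
Total lost output = 241 + 213 + 273 + 258 + 278 = 1263 billion.

£1,263 billion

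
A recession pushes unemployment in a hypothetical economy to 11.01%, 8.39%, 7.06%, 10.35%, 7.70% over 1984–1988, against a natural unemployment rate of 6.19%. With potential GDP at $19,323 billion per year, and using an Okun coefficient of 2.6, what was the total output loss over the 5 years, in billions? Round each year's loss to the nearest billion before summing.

Year 1984: gap = -2.6 × (11.01 - 6.19) = -12.532%, loss ≈ 19323 × 12.532/100 ≈ 2422.
Year 1985: gap = -2.6 × (8.39 - 6.19) = -5.72%, loss ≈ 19323 × 5.72/100 ≈ 1105.
Year 1986: gap = -2.6 × (7.06 - 6.19) = -2.262%, loss ≈ 19323 × 2.262/100 ≈ 437.
Year 1987: gap = -2.6 × (10.35 - 6.19) = -10.816%, loss ≈ 19323 × 10.816/100 ≈ 2090.
Year 1988: gap = -2.6 × (7.7 - 6.19) = -3.926%, loss ≈ 19323 × 3.926/100 ≈ 759.
Total lost output = 2422 + 1105 + 437 + 2090 + 759 = 6813 billion.

$6,813 billion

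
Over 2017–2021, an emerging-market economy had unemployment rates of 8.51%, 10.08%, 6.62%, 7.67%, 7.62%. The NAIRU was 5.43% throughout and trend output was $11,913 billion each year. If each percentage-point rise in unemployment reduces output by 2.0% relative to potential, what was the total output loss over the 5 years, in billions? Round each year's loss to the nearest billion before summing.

Year 2017: gap = -2.0 × (8.51 - 5.43) = -6.16%, loss ≈ 11913 × 6.16/100 ≈ 734.
Year 2018: gap = -2.0 × (10.08 - 5.43) = -9.3%, loss ≈ 11913 × 9.3/100 ≈ 1108.
Year 2019: gap = -2.0 × (6.62 - 5.43) = -2.38%, loss ≈ 11913 × 2.38/100 ≈ 284.
Year 2020: gap = -2.0 × (7.67 - 5.43) = -4.48%, loss ≈ 11913 × 4.48/100 ≈ 534.
Year 2021: gap = -2.0 × (7.62 - 5.43) = -4.38%, loss ≈ 11913 × 4.38/100 ≈ 522.
Total lost output = 734 + 1108 + 284 + 534 + 522 = 3182 billion.

$3,182 billion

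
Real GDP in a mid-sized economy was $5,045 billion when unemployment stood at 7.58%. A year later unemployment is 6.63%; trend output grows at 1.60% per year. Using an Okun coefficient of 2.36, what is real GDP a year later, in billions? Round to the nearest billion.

Δu = 6.63 - 7.58 = -0.95 points.
Okun's law (growth form): g_Y = g_Y* - β × Δu = 1.60 - 2.36 × (-0.95) = 1.6 + 2.242 = 3.842%.
Real GDP in the next year = 5045 × (1 + 3.842/100) = 5045 × 1.03842 ≈ 5239 billion.

$5,239 billion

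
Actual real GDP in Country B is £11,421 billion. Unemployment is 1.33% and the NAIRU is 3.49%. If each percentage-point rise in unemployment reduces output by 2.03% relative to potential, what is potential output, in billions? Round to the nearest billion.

Unemployment gap = 1.33 - 3.49 = -2.16 points, so output gap = -2.03 × (-2.16) = 4.3848%.
Since Y = Y* × (1 + gap/100), Y* = 11421/1.043848 ≈ 10941 billion.

£10,941 billion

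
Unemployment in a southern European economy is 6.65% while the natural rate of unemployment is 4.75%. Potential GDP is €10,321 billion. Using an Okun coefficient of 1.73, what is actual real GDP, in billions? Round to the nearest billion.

€9,982 billion

Unemployment gap = 6.65 - 4.75 = 1.9 points, so the output gap is -1.73 × 1.9 = -3.287%.
Actual GDP = 10321 × (1 - 3.287/100) = 10321 × 0.96713 ≈ 9982 billion.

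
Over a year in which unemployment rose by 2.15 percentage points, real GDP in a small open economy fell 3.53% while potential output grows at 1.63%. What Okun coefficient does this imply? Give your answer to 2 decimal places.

β ≈ 2.40

Growth form: g_Y = g_Y* - β × Δu, so β = (g_Y* - g_Y)/Δu.
β = (1.63 + 3.53)/2.15 = 5.16/2.15 = 2.40.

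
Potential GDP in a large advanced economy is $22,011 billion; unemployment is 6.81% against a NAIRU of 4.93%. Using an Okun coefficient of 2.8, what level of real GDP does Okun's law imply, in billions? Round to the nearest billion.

$20,852 billion

Unemployment gap = 6.81 - 4.93 = 1.88 points, so the output gap is -2.8 × 1.88 = -5.264%.
Actual GDP = 22011 × (1 - 5.264/100) = 22011 × 0.94736 ≈ 20852 billion.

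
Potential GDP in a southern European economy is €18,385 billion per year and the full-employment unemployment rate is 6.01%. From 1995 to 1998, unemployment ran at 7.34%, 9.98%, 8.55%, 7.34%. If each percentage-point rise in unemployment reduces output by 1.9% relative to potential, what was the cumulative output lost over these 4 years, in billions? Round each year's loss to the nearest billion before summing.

Year 1995: gap = -1.9 × (7.34 - 6.01) = -2.527%, loss ≈ 18385 × 2.527/100 ≈ 465.
Year 1996: gap = -1.9 × (9.98 - 6.01) = -7.543%, loss ≈ 18385 × 7.543/100 ≈ 1387.
Year 1997: gap = -1.9 × (8.55 - 6.01) = -4.826%, loss ≈ 18385 × 4.826/100 ≈ 887.
Year 1998: gap = -1.9 × (7.34 - 6.01) = -2.527%, loss ≈ 18385 × 2.527/100 ≈ 465.
Total lost output = 465 + 1387 + 887 + 465 = 3204 billion.

€3,204 billion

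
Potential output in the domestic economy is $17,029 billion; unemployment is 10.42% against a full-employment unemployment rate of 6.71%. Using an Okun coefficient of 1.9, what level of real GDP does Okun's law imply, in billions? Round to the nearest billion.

$15,829 billion

Unemployment gap = 10.42 - 6.71 = 3.71 points, so the output gap is -1.9 × 3.71 = -7.049%.
Actual GDP = 17029 × (1 - 7.049/100) = 17029 × 0.92951 ≈ 15829 billion.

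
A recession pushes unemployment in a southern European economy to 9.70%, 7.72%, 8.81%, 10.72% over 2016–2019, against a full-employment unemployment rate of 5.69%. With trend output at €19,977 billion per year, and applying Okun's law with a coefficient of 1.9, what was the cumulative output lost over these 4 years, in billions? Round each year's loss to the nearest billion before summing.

€5,386 billion

Year 2016: gap = -1.9 × (9.7 - 5.69) = -7.619%, loss ≈ 19977 × 7.619/100 ≈ 1522.
Year 2017: gap = -1.9 × (7.72 - 5.69) = -3.857%, loss ≈ 19977 × 3.857/100 ≈ 771.
Year 2018: gap = -1.9 × (8.81 - 5.69) = -5.928%, loss ≈ 19977 × 5.928/100 ≈ 1184.
Year 2019: gap = -1.9 × (10.72 - 5.69) = -9.557%, loss ≈ 19977 × 9.557/100 ≈ 1909.
Total lost output = 1522 + 771 + 1184 + 1909 = 5386 billion.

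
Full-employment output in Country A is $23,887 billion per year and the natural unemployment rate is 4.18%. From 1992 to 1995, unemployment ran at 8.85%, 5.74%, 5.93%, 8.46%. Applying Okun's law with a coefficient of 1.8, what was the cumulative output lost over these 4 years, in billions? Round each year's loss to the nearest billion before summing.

$5,271 billion

Year 1992: gap = -1.8 × (8.85 - 4.18) = -8.406%, loss ≈ 23887 × 8.406/100 ≈ 2008.
Year 1993: gap = -1.8 × (5.74 - 4.18) = -2.808%, loss ≈ 23887 × 2.808/100 ≈ 671.
Year 1994: gap = -1.8 × (5.93 - 4.18) = -3.15%, loss ≈ 23887 × 3.15/100 ≈ 752.
Year 1995: gap = -1.8 × (8.46 - 4.18) = -7.704%, loss ≈ 23887 × 7.704/100 ≈ 1840.
Total lost output = 2008 + 671 + 752 + 1840 = 5271 billion.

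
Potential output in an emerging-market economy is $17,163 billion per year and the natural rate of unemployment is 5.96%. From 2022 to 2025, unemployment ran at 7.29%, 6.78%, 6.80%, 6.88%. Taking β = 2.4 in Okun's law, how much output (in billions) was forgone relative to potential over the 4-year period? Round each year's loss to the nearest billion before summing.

Year 2022: gap = -2.4 × (7.29 - 5.96) = -3.192%, loss ≈ 17163 × 3.192/100 ≈ 548.
Year 2023: gap = -2.4 × (6.78 - 5.96) = -1.968%, loss ≈ 17163 × 1.968/100 ≈ 338.
Year 2024: gap = -2.4 × (6.8 - 5.96) = -2.016%, loss ≈ 17163 × 2.016/100 ≈ 346.
Year 2025: gap = -2.4 × (6.88 - 5.96) = -2.208%, loss ≈ 17163 × 2.208/100 ≈ 379.
Total lost output = 548 + 338 + 346 + 379 = 1611 billion.

$1,611 billion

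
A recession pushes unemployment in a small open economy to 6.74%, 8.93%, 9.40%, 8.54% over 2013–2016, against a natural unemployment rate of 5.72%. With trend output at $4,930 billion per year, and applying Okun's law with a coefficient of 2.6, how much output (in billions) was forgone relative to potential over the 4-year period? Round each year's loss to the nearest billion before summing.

Year 2013: gap = -2.6 × (6.74 - 5.72) = -2.652%, loss ≈ 4930 × 2.652/100 ≈ 131.
Year 2014: gap = -2.6 × (8.93 - 5.72) = -8.346%, loss ≈ 4930 × 8.346/100 ≈ 411.
Year 2015: gap = -2.6 × (9.4 - 5.72) = -9.568%, loss ≈ 4930 × 9.568/100 ≈ 472.
Year 2016: gap = -2.6 × (8.54 - 5.72) = -7.332%, loss ≈ 4930 × 7.332/100 ≈ 361.
Total lost output = 131 + 411 + 472 + 361 = 1375 billion.

$1,375 billion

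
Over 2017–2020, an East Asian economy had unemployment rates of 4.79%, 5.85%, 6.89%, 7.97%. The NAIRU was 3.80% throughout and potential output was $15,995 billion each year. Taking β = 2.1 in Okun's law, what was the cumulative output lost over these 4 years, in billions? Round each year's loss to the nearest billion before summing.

Year 2017: gap = -2.1 × (4.79 - 3.8) = -2.079%, loss ≈ 15995 × 2.079/100 ≈ 333.
Year 2018: gap = -2.1 × (5.85 - 3.8) = -4.305%, loss ≈ 15995 × 4.305/100 ≈ 689.
Year 2019: gap = -2.1 × (6.89 - 3.8) = -6.489%, loss ≈ 15995 × 6.489/100 ≈ 1038.
Year 2020: gap = -2.1 × (7.97 - 3.8) = -8.757%, loss ≈ 15995 × 8.757/100 ≈ 1401.
Total lost output = 333 + 689 + 1038 + 1401 = 3461 billion.

$3,461 billion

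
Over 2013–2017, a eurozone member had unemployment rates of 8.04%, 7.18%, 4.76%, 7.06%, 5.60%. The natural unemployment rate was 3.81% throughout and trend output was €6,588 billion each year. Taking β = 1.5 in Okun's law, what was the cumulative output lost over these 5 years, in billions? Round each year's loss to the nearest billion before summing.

€1,343 billion

Year 2013: gap = -1.5 × (8.04 - 3.81) = -6.345%, loss ≈ 6588 × 6.345/100 ≈ 418.
Year 2014: gap = -1.5 × (7.18 - 3.81) = -5.055%, loss ≈ 6588 × 5.055/100 ≈ 333.
Year 2015: gap = -1.5 × (4.76 - 3.81) = -1.425%, loss ≈ 6588 × 1.425/100 ≈ 94.
Year 2016: gap = -1.5 × (7.06 - 3.81) = -4.875%, loss ≈ 6588 × 4.875/100 ≈ 321.
Year 2017: gap = -1.5 × (5.6 - 3.81) = -2.685%, loss ≈ 6588 × 2.685/100 ≈ 177.
Total lost output = 418 + 333 + 94 + 321 + 177 = 1343 billion.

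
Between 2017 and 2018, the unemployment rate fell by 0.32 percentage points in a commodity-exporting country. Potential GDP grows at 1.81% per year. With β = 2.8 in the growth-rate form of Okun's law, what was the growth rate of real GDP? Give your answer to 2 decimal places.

Growth-rate Okun's law: g_Y = g_Y* - β × Δu.
g_Y = 1.81 - 2.8 × (-0.32) = 1.81 + 0.896 = 2.706%, i.e. 2.71% to 2 d.p.

2.71%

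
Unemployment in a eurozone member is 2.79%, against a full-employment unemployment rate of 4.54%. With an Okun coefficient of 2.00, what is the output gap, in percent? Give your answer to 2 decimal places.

The unemployment gap is 2.79 - 4.54 = -1.75 percentage points.
Okun's law gives an output gap of -2 × (-1.75) = 3.5%, i.e. 3.50% above potential.

3.50%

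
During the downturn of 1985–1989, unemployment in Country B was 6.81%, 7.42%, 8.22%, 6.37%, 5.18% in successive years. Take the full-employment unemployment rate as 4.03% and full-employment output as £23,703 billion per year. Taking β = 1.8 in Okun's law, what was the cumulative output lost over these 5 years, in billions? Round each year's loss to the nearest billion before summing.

Year 1985: gap = -1.8 × (6.81 - 4.03) = -5.004%, loss ≈ 23703 × 5.004/100 ≈ 1186.
Year 1986: gap = -1.8 × (7.42 - 4.03) = -6.102%, loss ≈ 23703 × 6.102/100 ≈ 1446.
Year 1987: gap = -1.8 × (8.22 - 4.03) = -7.542%, loss ≈ 23703 × 7.542/100 ≈ 1788.
Year 1988: gap = -1.8 × (6.37 - 4.03) = -4.212%, loss ≈ 23703 × 4.212/100 ≈ 998.
Year 1989: gap = -1.8 × (5.18 - 4.03) = -2.07%, loss ≈ 23703 × 2.07/100 ≈ 491.
Total lost output = 1186 + 1446 + 1788 + 998 + 491 = 5909 billion.

£5,909 billion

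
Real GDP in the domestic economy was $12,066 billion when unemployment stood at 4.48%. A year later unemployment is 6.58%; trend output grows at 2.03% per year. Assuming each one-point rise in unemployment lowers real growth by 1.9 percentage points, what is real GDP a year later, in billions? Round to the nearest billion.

$11,830 billion

Δu = 6.58 - 4.48 = 2.1 points.
Okun's law (growth form): g_Y = g_Y* - β × Δu = 2.03 - 1.9 × (2.10) = 2.03 - 3.99 = -1.96%.
Real GDP in the next year = 12066 × (1 - 1.96/100) = 12066 × 0.9804 ≈ 11830 billion.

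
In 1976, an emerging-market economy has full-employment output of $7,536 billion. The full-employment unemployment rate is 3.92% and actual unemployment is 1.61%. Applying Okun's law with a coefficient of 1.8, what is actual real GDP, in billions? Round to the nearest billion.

Unemployment gap = 1.61 - 3.92 = -2.31 points, so the output gap is -1.8 × (-2.31) = 4.158%.
Actual GDP = 7536 × (1 + 4.158/100) = 7536 × 1.04158 ≈ 7849 billion.

$7,849 billion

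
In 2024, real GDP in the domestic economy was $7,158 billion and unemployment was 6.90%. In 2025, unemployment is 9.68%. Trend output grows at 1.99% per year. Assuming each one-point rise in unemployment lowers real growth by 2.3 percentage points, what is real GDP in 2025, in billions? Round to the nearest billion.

Δu = 9.68 - 6.9 = 2.78 points.
Okun's law (growth form): g_Y = g_Y* - β × Δu = 1.99 - 2.3 × (2.78) = 1.99 - 6.394 = -4.404%.
Real GDP in the next year = 7158 × (1 - 4.404/100) = 7158 × 0.95596 ≈ 6843 billion.

$6,843 billion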